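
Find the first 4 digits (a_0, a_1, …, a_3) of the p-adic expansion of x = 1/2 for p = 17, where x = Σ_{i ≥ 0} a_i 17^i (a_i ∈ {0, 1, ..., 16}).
(a_0, …, a_3) = (9, 8, 8, 8)

v_17(1/2) = 0 (numerator and denominator both coprime to 17), so x ∈ ℤ_17^×. Compute digits iteratively via a_i = x_i mod 17, x_{i+1} = (x_i − a_i)/17, with x_0 = x:
  x_0 = 1/2;  a_0 = 9;  x_1 = (x_0 − 9)/17 = -1/2
  x_1 = -1/2;  a_1 = 8;  x_2 = (x_1 − 8)/17 = -1/2
  x_2 = -1/2;  a_2 = 8;  x_3 = (x_2 − 8)/17 = -1/2
  x_3 = -1/2;  a_3 = 8;  x_4 = (x_3 − 8)/17 = -1/2
Digits: (9, 8, 8, 8).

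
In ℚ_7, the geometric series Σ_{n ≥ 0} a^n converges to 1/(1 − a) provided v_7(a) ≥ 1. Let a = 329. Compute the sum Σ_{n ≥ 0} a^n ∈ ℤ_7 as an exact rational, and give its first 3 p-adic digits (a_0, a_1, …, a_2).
Σ a^n = 1/(1 − a) = -1/328;  first 3 digits = (1, 5, 3)

v_7(a) = 1 ≥ 1, so the series converges in ℤ_7 to 1/(1 − a) = 1/(1 − 329) = -1/328. Expand this rational in ℤ_7: compute digits iteratively via d_i = x_i mod 7, x_{i+1} = (x_i − d_i)/7. The first 3 digits are (1, 5, 3).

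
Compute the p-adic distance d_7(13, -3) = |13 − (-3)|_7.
d_7(13, -3) = 1

Step 1 — x − y = 13 − (-3) = 16. Step 2 — v_7(16) = 0 (factor: 16 = (7^0 · 16); the sign does not affect v_p). Step 3 — |x − y|_7 = 7^{0} = 1.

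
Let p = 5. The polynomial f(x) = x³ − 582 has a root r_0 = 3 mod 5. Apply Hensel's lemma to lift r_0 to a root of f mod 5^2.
r_1 = 18 (mod 25)

Hensel: r_{i+1} = r_i − f(r_i)/f′(r_i) mod 5^{i+2}, where f′(x) = 3x². Iterate:
  r_0 = 3 (mod 5)
  r_1 = 18 (mod 25)
Final: r = 18 with f(r) ≡ 0 mod 5^2.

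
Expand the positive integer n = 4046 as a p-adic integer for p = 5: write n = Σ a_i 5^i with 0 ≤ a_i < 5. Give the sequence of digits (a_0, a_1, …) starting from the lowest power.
(a_0, a_1, …) = (1, 4, 1, 2, 1, 1)

Repeated division by 5 gives the digits low-to-high: 4046 = 1 + 4·5^1 + 1·5^2 + 2·5^3 + 1·5^4 + 1·5^5. Digit sequence: (1, 4, 1, 2, 1, 1).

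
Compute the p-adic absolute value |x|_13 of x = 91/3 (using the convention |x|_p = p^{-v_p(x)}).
|91/3|_13 = 1/13

Step 1 — compute v_13(x) by factoring powers of 13 out of the numerator and denominator: v_13(91/3) = 1. Step 2 — apply |x|_p = p^{-v_p(x)} = 13^{-1} = 1/13.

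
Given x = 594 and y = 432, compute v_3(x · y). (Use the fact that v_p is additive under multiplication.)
v_3(256608) = 6

v_p(x) = 3 (factor: 594 = 3^3 · 22); v_p(y) = 3 (factor: 432 = 3^3 · 16). Additivity: v_p(xy) = v_p(x) + v_p(y) = 3 + 3 = 6. (Direct check: xy = 256608 = 3^6 · (352).)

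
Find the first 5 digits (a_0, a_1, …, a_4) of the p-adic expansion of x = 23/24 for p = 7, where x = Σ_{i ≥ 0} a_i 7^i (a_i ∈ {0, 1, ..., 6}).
(a_0, …, a_4) = (3, 0, 2, 0, 2)

v_7(23/24) = 0 (numerator and denominator both coprime to 7), so x ∈ ℤ_7^×. Compute digits iteratively via a_i = x_i mod 7, x_{i+1} = (x_i − a_i)/7, with x_0 = x:
  x_0 = 23/24;  a_0 = 3;  x_1 = (x_0 − 3)/7 = -7/24
  x_1 = -7/24;  a_1 = 0;  x_2 = (x_1 − 0)/7 = -1/24
  x_2 = -1/24;  a_2 = 2;  x_3 = (x_2 − 2)/7 = -7/24
  x_3 = -7/24;  a_3 = 0;  x_4 = (x_3 − 0)/7 = -1/24
  x_4 = -1/24;  a_4 = 2;  x_5 = (x_4 − 2)/7 = -7/24
Digits: (3, 0, 2, 0, 2).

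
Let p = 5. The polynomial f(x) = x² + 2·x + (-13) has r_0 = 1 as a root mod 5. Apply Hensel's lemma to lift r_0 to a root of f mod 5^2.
r_1 = 16 (mod 25)

Hensel: r_{i+1} = r_i − f(r_i)·(f′(r_i))^{-1} mod 5^{i+2}, f′(x) = 2x + 2. Iterate:
  r_0 = 1 (mod 5)
  r_1 = 16 (mod 25)
Final: r = 16 satisfies f(r) ≡ 0 mod 5^2.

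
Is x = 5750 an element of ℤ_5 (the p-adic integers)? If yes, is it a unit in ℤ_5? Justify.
x ∈ ℤ_5 but not a unit; v_5(x) = 3 > 0

ℤ_5 = {x ∈ ℚ_5 : v_5(x) ≥ 0} and ℤ_5^× = {x ∈ ℤ_5 : v_5(x) = 0}. Here v_5(5750) = v_5(num) − v_5(den) = 3; compare against these criteria.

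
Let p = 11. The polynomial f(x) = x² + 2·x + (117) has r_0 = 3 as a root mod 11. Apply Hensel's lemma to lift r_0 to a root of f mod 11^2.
r_1 = 47 (mod 121)

Hensel: r_{i+1} = r_i − f(r_i)·(f′(r_i))^{-1} mod 11^{i+2}, f′(x) = 2x + 2. Iterate:
  r_0 = 3 (mod 11)
  r_1 = 47 (mod 121)
Final: r = 47 satisfies f(r) ≡ 0 mod 11^2.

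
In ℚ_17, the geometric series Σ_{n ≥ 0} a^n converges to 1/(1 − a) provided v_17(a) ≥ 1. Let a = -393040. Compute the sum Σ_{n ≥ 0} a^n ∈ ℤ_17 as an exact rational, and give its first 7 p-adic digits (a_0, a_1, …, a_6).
Σ a^n = 1/(1 − a) = 1/393041;  first 7 digits = (1, 0, 0, 5, 12, 16, 7)

v_17(a) = 3 ≥ 1, so the series converges in ℤ_17 to 1/(1 − a) = 1/(1 − (-393040)) = 1/393041. Expand this rational in ℤ_17: compute digits iteratively via d_i = x_i mod 17, x_{i+1} = (x_i − d_i)/17. The first 7 digits are (1, 0, 0, 5, 12, 16, 7).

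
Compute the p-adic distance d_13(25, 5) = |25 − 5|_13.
d_13(25, 5) = 1

Step 1 — x − y = 25 − 5 = 20. Step 2 — v_13(20) = 0 (factor: 20 = (13^0 · 20); the sign does not affect v_p). Step 3 — |x − y|_13 = 13^{0} = 1.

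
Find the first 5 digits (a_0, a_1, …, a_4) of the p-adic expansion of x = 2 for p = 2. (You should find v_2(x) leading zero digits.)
(a_0, …, a_4) = (0, 1, 0, 0, 0)

v_2(2) = 1, so a_0 = ... = a_0 = 0. Factor out: x = 2^1 · u with u = 1 a unit in ℤ_2. Expand u iteratively via a_{v+i} = u_i mod 2, u_{i+1} = (u_i − a_{v+i})/2:
  u_0 = 1;  a_1 = 1;  u_1 = (u_0 − 1)/2 = 0
  u_1 = 0;  a_2 = 0;  u_2 = (u_1 − 0)/2 = 0
  u_2 = 0;  a_3 = 0;  u_3 = (u_2 − 0)/2 = 0
  u_3 = 0;  a_4 = 0;  u_4 = (u_3 − 0)/2 = 0
Digits: (0, 1, 0, 0, 0).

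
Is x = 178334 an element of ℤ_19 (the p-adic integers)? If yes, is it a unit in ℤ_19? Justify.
x ∈ ℤ_19 but not a unit; v_19(x) = 3 > 0

ℤ_19 = {x ∈ ℚ_19 : v_19(x) ≥ 0} and ℤ_19^× = {x ∈ ℤ_19 : v_19(x) = 0}. Here v_19(178334) = v_19(num) − v_19(den) = 3; compare against these criteria.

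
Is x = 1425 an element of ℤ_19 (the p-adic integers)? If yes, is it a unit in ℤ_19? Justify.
x ∈ ℤ_19 but not a unit; v_19(x) = 1 > 0

ℤ_19 = {x ∈ ℚ_19 : v_19(x) ≥ 0} and ℤ_19^× = {x ∈ ℤ_19 : v_19(x) = 0}. Here v_19(1425) = v_19(num) − v_19(den) = 1; compare against these criteria.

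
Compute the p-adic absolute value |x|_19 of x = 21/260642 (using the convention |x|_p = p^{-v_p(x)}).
|21/260642|_19 = 130321

Step 1 — compute v_19(x) by factoring powers of 19 out of the numerator and denominator: v_19(21/260642) = -4. Step 2 — apply |x|_p = p^{-v_p(x)} = 19^{4} = 130321.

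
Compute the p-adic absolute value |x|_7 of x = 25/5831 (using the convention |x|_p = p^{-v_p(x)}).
|25/5831|_7 = 343

Step 1 — compute v_7(x) by factoring powers of 7 out of the numerator and denominator: v_7(25/5831) = -3. Step 2 — apply |x|_p = p^{-v_p(x)} = 7^{3} = 343.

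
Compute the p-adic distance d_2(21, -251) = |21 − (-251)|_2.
d_2(21, -251) = 1/16

Step 1 — x − y = 21 − (-251) = 272. Step 2 — v_2(272) = 4 (factor: 272 = (2^4 · 17); the sign does not affect v_p). Step 3 — |x − y|_2 = 2^{-4} = 1/16.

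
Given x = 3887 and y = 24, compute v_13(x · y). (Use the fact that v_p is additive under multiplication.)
v_13(93288) = 2

v_p(x) = 2 (factor: 3887 = 13^2 · 23); v_p(y) = 0 (factor: 24 = 13^0 · 24). Additivity: v_p(xy) = v_p(x) + v_p(y) = 2 + 0 = 2. (Direct check: xy = 93288 = 13^2 · (552).)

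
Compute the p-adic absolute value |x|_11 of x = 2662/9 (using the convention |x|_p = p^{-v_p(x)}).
|2662/9|_11 = 1/1331

Step 1 — compute v_11(x) by factoring powers of 11 out of the numerator and denominator: v_11(2662/9) = 3. Step 2 — apply |x|_p = p^{-v_p(x)} = 11^{-3} = 1/1331.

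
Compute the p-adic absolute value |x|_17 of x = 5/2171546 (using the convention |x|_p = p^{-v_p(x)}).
|5/2171546|_17 = 83521

Step 1 — compute v_17(x) by factoring powers of 17 out of the numerator and denominator: v_17(5/2171546) = -4. Step 2 — apply |x|_p = p^{-v_p(x)} = 17^{4} = 83521.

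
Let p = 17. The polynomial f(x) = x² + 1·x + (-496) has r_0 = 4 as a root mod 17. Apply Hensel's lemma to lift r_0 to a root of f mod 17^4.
r_3 = 4713 (mod 83521)

Hensel: r_{i+1} = r_i − f(r_i)·(f′(r_i))^{-1} mod 17^{i+2}, f′(x) = 2x + 1. Iterate:
  r_0 = 4 (mod 17)
  r_1 = 89 (mod 289)
  r_2 = 4713 (mod 4913)
  r_3 = 4713 (mod 83521)
Final: r = 4713 satisfies f(r) ≡ 0 mod 17^4.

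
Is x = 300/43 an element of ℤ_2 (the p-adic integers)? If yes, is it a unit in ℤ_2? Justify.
x ∈ ℤ_2 but not a unit; v_2(x) = 2 > 0

ℤ_2 = {x ∈ ℚ_2 : v_2(x) ≥ 0} and ℤ_2^× = {x ∈ ℤ_2 : v_2(x) = 0}. Here v_2(300/43) = v_2(num) − v_2(den) = 2; compare against these criteria.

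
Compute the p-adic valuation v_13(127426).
v_13(127426) = 3

v_13(n) is the largest exponent k such that 13^k divides n. Factor out: 127426 = 13^3 · 58. (Sign doesn't affect v_p.) So v_13(127426) = 3.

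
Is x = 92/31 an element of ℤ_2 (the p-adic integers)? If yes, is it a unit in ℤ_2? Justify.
x ∈ ℤ_2 but not a unit; v_2(x) = 2 > 0

ℤ_2 = {x ∈ ℚ_2 : v_2(x) ≥ 0} and ℤ_2^× = {x ∈ ℤ_2 : v_2(x) = 0}. Here v_2(92/31) = v_2(num) − v_2(den) = 2; compare against these criteria.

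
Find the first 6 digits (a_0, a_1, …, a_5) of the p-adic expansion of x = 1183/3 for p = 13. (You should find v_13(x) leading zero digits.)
(a_0, …, a_5) = (0, 0, 11, 8, 8, 8)

v_13(1183/3) = 2, so a_0 = ... = a_1 = 0. Factor out: x = 13^2 · u with u = 7/3 a unit in ℤ_13. Expand u iteratively via a_{v+i} = u_i mod 13, u_{i+1} = (u_i − a_{v+i})/13:
  u_0 = 7/3;  a_2 = 11;  u_1 = (u_0 − 11)/13 = -2/3
  u_1 = -2/3;  a_3 = 8;  u_2 = (u_1 − 8)/13 = -2/3
  u_2 = -2/3;  a_4 = 8;  u_3 = (u_2 − 8)/13 = -2/3
  u_3 = -2/3;  a_5 = 8;  u_4 = (u_3 − 8)/13 = -2/3
Digits: (0, 0, 11, 8, 8, 8).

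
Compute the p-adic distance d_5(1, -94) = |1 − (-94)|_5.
d_5(1, -94) = 1/5

Step 1 — x − y = 1 − (-94) = 95. Step 2 — v_5(95) = 1 (factor: 95 = (5^1 · 19); the sign does not affect v_p). Step 3 — |x − y|_5 = 5^{-1} = 1/5.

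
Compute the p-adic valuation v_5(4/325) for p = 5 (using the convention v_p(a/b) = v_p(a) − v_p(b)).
v_5(4/325) = -2

Factor powers of 5 from the numerator and denominator of the reduced fraction: 4 = 5^0 · 4 and 325 = 5^2 · 13. Apply v_p(a/b) = v_p(a) − v_p(b): v_5(4/325) = 0 − 2 = -2.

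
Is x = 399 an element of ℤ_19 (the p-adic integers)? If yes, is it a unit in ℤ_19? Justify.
x ∈ ℤ_19 but not a unit; v_19(x) = 1 > 0

ℤ_19 = {x ∈ ℚ_19 : v_19(x) ≥ 0} and ℤ_19^× = {x ∈ ℤ_19 : v_19(x) = 0}. Here v_19(399) = v_19(num) − v_19(den) = 1; compare against these criteria.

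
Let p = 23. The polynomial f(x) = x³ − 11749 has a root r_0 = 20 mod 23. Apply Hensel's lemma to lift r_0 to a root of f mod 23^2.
r_1 = 296 (mod 529)

Hensel: r_{i+1} = r_i − f(r_i)/f′(r_i) mod 23^{i+2}, where f′(x) = 3x². Iterate:
  r_0 = 20 (mod 23)
  r_1 = 296 (mod 529)
Final: r = 296 with f(r) ≡ 0 mod 23^2.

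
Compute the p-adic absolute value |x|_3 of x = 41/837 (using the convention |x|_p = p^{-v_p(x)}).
|41/837|_3 = 27

Step 1 — compute v_3(x) by factoring powers of 3 out of the numerator and denominator: v_3(41/837) = -3. Step 2 — apply |x|_p = p^{-v_p(x)} = 3^{3} = 27.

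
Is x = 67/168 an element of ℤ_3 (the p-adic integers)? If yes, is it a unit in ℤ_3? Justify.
x ∉ ℤ_3 (v_3(x) = -1 < 0)

ℤ_3 = {x ∈ ℚ_3 : v_3(x) ≥ 0} and ℤ_3^× = {x ∈ ℤ_3 : v_3(x) = 0}. Here v_3(67/168) = v_3(num) − v_3(den) = -1; compare against these criteria.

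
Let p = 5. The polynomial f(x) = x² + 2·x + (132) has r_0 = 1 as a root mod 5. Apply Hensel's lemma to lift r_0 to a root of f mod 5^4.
r_3 = 286 (mod 625)

Hensel: r_{i+1} = r_i − f(r_i)·(f′(r_i))^{-1} mod 5^{i+2}, f′(x) = 2x + 2. Iterate:
  r_0 = 1 (mod 5)
  r_1 = 11 (mod 25)
  r_2 = 36 (mod 125)
  r_3 = 286 (mod 625)
Final: r = 286 satisfies f(r) ≡ 0 mod 5^4.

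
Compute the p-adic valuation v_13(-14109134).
v_13(-14109134) = 5

v_13(n) is the largest exponent k such that 13^k divides n. Factor out: -14109134 = -13^5 · 38. (Sign doesn't affect v_p.) So v_13(-14109134) = 5.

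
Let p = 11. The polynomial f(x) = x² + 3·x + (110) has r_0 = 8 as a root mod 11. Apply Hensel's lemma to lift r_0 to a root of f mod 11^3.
r_2 = 679 (mod 1331)

Hensel: r_{i+1} = r_i − f(r_i)·(f′(r_i))^{-1} mod 11^{i+2}, f′(x) = 2x + 3. Iterate:
  r_0 = 8 (mod 11)
  r_1 = 74 (mod 121)
  r_2 = 679 (mod 1331)
Final: r = 679 satisfies f(r) ≡ 0 mod 11^3.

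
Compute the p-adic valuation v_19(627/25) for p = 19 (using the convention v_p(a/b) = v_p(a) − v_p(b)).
v_19(627/25) = 1

Factor powers of 19 from the numerator and denominator of the reduced fraction: 627 = 19^1 · 33 and 25 = 19^0 · 25. Apply v_p(a/b) = v_p(a) − v_p(b): v_19(627/25) = 1 − 0 = 1.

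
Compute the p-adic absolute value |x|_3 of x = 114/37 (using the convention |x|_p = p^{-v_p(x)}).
|114/37|_3 = 1/3

Step 1 — compute v_3(x) by factoring powers of 3 out of the numerator and denominator: v_3(114/37) = 1. Step 2 — apply |x|_p = p^{-v_p(x)} = 3^{-1} = 1/3.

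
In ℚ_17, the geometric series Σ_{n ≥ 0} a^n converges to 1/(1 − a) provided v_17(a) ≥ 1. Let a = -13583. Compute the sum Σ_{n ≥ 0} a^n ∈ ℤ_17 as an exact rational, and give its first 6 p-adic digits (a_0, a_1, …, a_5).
Σ a^n = 1/(1 − a) = 1/13584;  first 6 digits = (1, 0, 4, 14, 15, 10)

v_17(a) = 2 ≥ 1, so the series converges in ℤ_17 to 1/(1 − a) = 1/(1 − (-13583)) = 1/13584. Expand this rational in ℤ_17: compute digits iteratively via d_i = x_i mod 17, x_{i+1} = (x_i − d_i)/17. The first 6 digits are (1, 0, 4, 14, 15, 10).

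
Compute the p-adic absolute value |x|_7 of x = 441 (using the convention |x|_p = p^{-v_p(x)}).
|441|_7 = 1/49

Step 1 — compute v_7(x) by factoring powers of 7 out of the numerator and denominator: v_7(441) = 2. Step 2 — apply |x|_p = p^{-v_p(x)} = 7^{-2} = 1/49.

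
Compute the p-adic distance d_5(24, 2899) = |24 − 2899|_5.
d_5(24, 2899) = 1/125

Step 1 — x − y = 24 − 2899 = -2875. Step 2 — v_5(-2875) = 3 (factor: -2875 = −(5^3 · 23); the sign does not affect v_p). Step 3 — |x − y|_5 = 5^{-3} = 1/125.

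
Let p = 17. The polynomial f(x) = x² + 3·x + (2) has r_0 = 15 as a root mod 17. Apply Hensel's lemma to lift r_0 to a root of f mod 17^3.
r_2 = 4911 (mod 4913)

Hensel: r_{i+1} = r_i − f(r_i)·(f′(r_i))^{-1} mod 17^{i+2}, f′(x) = 2x + 3. Iterate:
  r_0 = 15 (mod 17)
  r_1 = 287 (mod 289)
  r_2 = 4911 (mod 4913)
Final: r = 4911 satisfies f(r) ≡ 0 mod 17^3.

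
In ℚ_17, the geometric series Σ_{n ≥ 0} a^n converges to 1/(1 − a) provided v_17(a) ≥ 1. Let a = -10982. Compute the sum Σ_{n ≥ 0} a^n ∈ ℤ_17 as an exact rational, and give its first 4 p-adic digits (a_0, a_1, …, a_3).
Σ a^n = 1/(1 − a) = 1/10983;  first 4 digits = (1, 0, 13, 14)

v_17(a) = 2 ≥ 1, so the series converges in ℤ_17 to 1/(1 − a) = 1/(1 − (-10982)) = 1/10983. Expand this rational in ℤ_17: compute digits iteratively via d_i = x_i mod 17, x_{i+1} = (x_i − d_i)/17. The first 4 digits are (1, 0, 13, 14).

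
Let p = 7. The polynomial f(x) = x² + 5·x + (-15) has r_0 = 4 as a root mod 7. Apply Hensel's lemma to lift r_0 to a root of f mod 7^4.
r_3 = 1103 (mod 2401)

Hensel: r_{i+1} = r_i − f(r_i)·(f′(r_i))^{-1} mod 7^{i+2}, f′(x) = 2x + 5. Iterate:
  r_0 = 4 (mod 7)
  r_1 = 25 (mod 49)
  r_2 = 74 (mod 343)
  r_3 = 1103 (mod 2401)
Final: r = 1103 satisfies f(r) ≡ 0 mod 7^4.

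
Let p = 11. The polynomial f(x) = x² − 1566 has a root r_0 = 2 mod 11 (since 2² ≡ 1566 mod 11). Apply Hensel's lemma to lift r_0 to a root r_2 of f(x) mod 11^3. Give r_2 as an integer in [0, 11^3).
r_2 = 453 (mod 1331)

Hensel's recurrence: r_{i+1} = r_i − f(r_i)·(f′(r_i))^{-1} mod 11^{i+2}, with f′(x) = 2x. Iterate:
  r_0 = 2 (mod 11)
  r_1 = 90 (mod 121)
  r_2 = 453 (mod 1331)
Final: r_2 = 453, and one checks f(r_2) ≡ 0 mod 11^3.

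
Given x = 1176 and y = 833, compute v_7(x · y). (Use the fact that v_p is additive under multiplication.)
v_7(979608) = 4

v_p(x) = 2 (factor: 1176 = 7^2 · 24); v_p(y) = 2 (factor: 833 = 7^2 · 17). Additivity: v_p(xy) = v_p(x) + v_p(y) = 2 + 2 = 4. (Direct check: xy = 979608 = 7^4 · (408).)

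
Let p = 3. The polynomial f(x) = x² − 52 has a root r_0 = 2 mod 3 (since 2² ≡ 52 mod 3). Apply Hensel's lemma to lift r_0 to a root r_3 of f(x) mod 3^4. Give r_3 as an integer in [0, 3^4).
r_3 = 32 (mod 81)

Hensel's recurrence: r_{i+1} = r_i − f(r_i)·(f′(r_i))^{-1} mod 3^{i+2}, with f′(x) = 2x. Iterate:
  r_0 = 2 (mod 3)
  r_1 = 5 (mod 9)
  r_2 = 5 (mod 27)
  r_3 = 32 (mod 81)
Final: r_3 = 32, and one checks f(r_3) ≡ 0 mod 3^4.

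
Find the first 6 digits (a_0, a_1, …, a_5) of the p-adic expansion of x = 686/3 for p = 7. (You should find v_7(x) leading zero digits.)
(a_0, …, a_5) = (0, 0, 0, 3, 2, 2)

v_7(686/3) = 3, so a_0 = ... = a_2 = 0. Factor out: x = 7^3 · u with u = 2/3 a unit in ℤ_7. Expand u iteratively via a_{v+i} = u_i mod 7, u_{i+1} = (u_i − a_{v+i})/7:
  u_0 = 2/3;  a_3 = 3;  u_1 = (u_0 − 3)/7 = -1/3
  u_1 = -1/3;  a_4 = 2;  u_2 = (u_1 − 2)/7 = -1/3
  u_2 = -1/3;  a_5 = 2;  u_3 = (u_2 − 2)/7 = -1/3
Digits: (0, 0, 0, 3, 2, 2).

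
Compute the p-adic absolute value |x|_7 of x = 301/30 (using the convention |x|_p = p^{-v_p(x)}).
|301/30|_7 = 1/7

Step 1 — compute v_7(x) by factoring powers of 7 out of the numerator and denominator: v_7(301/30) = 1. Step 2 — apply |x|_p = p^{-v_p(x)} = 7^{-1} = 1/7.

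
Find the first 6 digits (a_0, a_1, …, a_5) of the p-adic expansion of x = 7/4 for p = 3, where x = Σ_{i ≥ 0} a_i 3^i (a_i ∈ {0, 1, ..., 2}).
(a_0, …, a_5) = (1, 1, 2, 0, 2, 0)

v_3(7/4) = 0 (numerator and denominator both coprime to 3), so x ∈ ℤ_3^×. Compute digits iteratively via a_i = x_i mod 3, x_{i+1} = (x_i − a_i)/3, with x_0 = x:
  x_0 = 7/4;  a_0 = 1;  x_1 = (x_0 − 1)/3 = 1/4
  x_1 = 1/4;  a_1 = 1;  x_2 = (x_1 − 1)/3 = -1/4
  x_2 = -1/4;  a_2 = 2;  x_3 = (x_2 − 2)/3 = -3/4
  x_3 = -3/4;  a_3 = 0;  x_4 = (x_3 − 0)/3 = -1/4
  x_4 = -1/4;  a_4 = 2;  x_5 = (x_4 − 2)/3 = -3/4
  x_5 = -3/4;  a_5 = 0;  x_6 = (x_5 − 0)/3 = -1/4
Digits: (1, 1, 2, 0, 2, 0).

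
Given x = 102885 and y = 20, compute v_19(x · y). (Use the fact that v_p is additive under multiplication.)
v_19(2057700) = 3

v_p(x) = 3 (factor: 102885 = 19^3 · 15); v_p(y) = 0 (factor: 20 = 19^0 · 20). Additivity: v_p(xy) = v_p(x) + v_p(y) = 3 + 0 = 3. (Direct check: xy = 2057700 = 19^3 · (300).)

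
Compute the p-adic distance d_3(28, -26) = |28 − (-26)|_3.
d_3(28, -26) = 1/27

Step 1 — x − y = 28 − (-26) = 54. Step 2 — v_3(54) = 3 (factor: 54 = (3^3 · 2); the sign does not affect v_p). Step 3 — |x − y|_3 = 3^{-3} = 1/27.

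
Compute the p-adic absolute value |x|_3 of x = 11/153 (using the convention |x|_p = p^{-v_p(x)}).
|11/153|_3 = 9

Step 1 — compute v_3(x) by factoring powers of 3 out of the numerator and denominator: v_3(11/153) = -2. Step 2 — apply |x|_p = p^{-v_p(x)} = 3^{2} = 9.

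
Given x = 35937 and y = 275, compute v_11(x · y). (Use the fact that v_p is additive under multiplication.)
v_11(9882675) = 4

v_p(x) = 3 (factor: 35937 = 11^3 · 27); v_p(y) = 1 (factor: 275 = 11^1 · 25). Additivity: v_p(xy) = v_p(x) + v_p(y) = 3 + 1 = 4. (Direct check: xy = 9882675 = 11^4 · (675).)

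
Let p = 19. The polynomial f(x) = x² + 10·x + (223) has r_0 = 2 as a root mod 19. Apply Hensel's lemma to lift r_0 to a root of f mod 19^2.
r_1 = 268 (mod 361)

Hensel: r_{i+1} = r_i − f(r_i)·(f′(r_i))^{-1} mod 19^{i+2}, f′(x) = 2x + 10. Iterate:
  r_0 = 2 (mod 19)
  r_1 = 268 (mod 361)
Final: r = 268 satisfies f(r) ≡ 0 mod 19^2.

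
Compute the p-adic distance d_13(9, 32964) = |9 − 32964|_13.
d_13(9, 32964) = 1/2197

Step 1 — x − y = 9 − 32964 = -32955. Step 2 — v_13(-32955) = 3 (factor: -32955 = −(13^3 · 15); the sign does not affect v_p). Step 3 — |x − y|_13 = 13^{-3} = 1/2197.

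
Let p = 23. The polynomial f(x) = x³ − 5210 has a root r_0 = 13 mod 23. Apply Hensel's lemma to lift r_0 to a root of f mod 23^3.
r_2 = 10432 (mod 12167)

Hensel: r_{i+1} = r_i − f(r_i)/f′(r_i) mod 23^{i+2}, where f′(x) = 3x². Iterate:
  r_0 = 13 (mod 23)
  r_1 = 381 (mod 529)
  r_2 = 10432 (mod 12167)
Final: r = 10432 with f(r) ≡ 0 mod 23^3.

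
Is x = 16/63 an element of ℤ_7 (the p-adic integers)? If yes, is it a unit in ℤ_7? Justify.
x ∉ ℤ_7 (v_7(x) = -1 < 0)

ℤ_7 = {x ∈ ℚ_7 : v_7(x) ≥ 0} and ℤ_7^× = {x ∈ ℤ_7 : v_7(x) = 0}. Here v_7(16/63) = v_7(num) − v_7(den) = -1; compare against these criteria.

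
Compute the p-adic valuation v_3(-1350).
v_3(-1350) = 3

v_3(n) is the largest exponent k such that 3^k divides n. Factor out: -1350 = -3^3 · 50. (Sign doesn't affect v_p.) So v_3(-1350) = 3.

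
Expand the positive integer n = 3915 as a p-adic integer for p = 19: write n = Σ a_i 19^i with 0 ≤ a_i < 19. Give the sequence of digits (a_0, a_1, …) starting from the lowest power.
(a_0, a_1, …) = (1, 16, 10)

Repeated division by 19 gives the digits low-to-high: 3915 = 1 + 16·19^1 + 10·19^2. Digit sequence: (1, 16, 10).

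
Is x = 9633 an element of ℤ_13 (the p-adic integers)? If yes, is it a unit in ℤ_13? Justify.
x ∈ ℤ_13 but not a unit; v_13(x) = 2 > 0

ℤ_13 = {x ∈ ℚ_13 : v_13(x) ≥ 0} and ℤ_13^× = {x ∈ ℤ_13 : v_13(x) = 0}. Here v_13(9633) = v_13(num) − v_13(den) = 2; compare against these criteria.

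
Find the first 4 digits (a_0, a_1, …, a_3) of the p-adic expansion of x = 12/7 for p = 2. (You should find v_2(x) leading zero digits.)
(a_0, …, a_3) = (0, 0, 1, 0)

v_2(12/7) = 2, so a_0 = ... = a_1 = 0. Factor out: x = 2^2 · u with u = 3/7 a unit in ℤ_2. Expand u iteratively via a_{v+i} = u_i mod 2, u_{i+1} = (u_i − a_{v+i})/2:
  u_0 = 3/7;  a_2 = 1;  u_1 = (u_0 − 1)/2 = -2/7
  u_1 = -2/7;  a_3 = 0;  u_2 = (u_1 − 0)/2 = -1/7
Digits: (0, 0, 1, 0).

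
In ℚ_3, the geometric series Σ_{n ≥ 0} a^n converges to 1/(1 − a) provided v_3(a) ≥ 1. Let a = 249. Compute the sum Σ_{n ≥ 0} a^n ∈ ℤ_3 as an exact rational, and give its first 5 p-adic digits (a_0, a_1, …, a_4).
Σ a^n = 1/(1 − a) = -1/248;  first 5 digits = (1, 2, 1, 0, 1)

v_3(a) = 1 ≥ 1, so the series converges in ℤ_3 to 1/(1 − a) = 1/(1 − 249) = -1/248. Expand this rational in ℤ_3: compute digits iteratively via d_i = x_i mod 3, x_{i+1} = (x_i − d_i)/3. The first 5 digits are (1, 2, 1, 0, 1).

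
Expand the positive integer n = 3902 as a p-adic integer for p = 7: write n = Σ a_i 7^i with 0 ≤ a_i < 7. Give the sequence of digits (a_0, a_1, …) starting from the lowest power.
(a_0, a_1, …) = (3, 4, 2, 4, 1)

Repeated division by 7 gives the digits low-to-high: 3902 = 3 + 4·7^1 + 2·7^2 + 4·7^3 + 1·7^4. Digit sequence: (3, 4, 2, 4, 1).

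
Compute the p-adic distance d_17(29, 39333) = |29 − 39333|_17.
d_17(29, 39333) = 1/4913

Step 1 — x − y = 29 − 39333 = -39304. Step 2 — v_17(-39304) = 3 (factor: -39304 = −(17^3 · 8); the sign does not affect v_p). Step 3 — |x − y|_17 = 17^{-3} = 1/4913.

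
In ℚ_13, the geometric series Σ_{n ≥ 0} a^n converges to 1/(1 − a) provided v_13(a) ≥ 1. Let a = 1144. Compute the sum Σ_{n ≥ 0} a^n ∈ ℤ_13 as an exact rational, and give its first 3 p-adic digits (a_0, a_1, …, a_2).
Σ a^n = 1/(1 − a) = -1/1143;  first 3 digits = (1, 10, 2)

v_13(a) = 1 ≥ 1, so the series converges in ℤ_13 to 1/(1 − a) = 1/(1 − 1144) = -1/1143. Expand this rational in ℤ_13: compute digits iteratively via d_i = x_i mod 13, x_{i+1} = (x_i − d_i)/13. The first 3 digits are (1, 10, 2).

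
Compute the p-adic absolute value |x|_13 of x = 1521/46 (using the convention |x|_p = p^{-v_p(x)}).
|1521/46|_13 = 1/169

Step 1 — compute v_13(x) by factoring powers of 13 out of the numerator and denominator: v_13(1521/46) = 2. Step 2 — apply |x|_p = p^{-v_p(x)} = 13^{-2} = 1/169.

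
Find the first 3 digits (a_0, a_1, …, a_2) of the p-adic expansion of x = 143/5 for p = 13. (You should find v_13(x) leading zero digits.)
(a_0, …, a_2) = (0, 10, 2)

v_13(143/5) = 1, so a_0 = ... = a_0 = 0. Factor out: x = 13^1 · u with u = 11/5 a unit in ℤ_13. Expand u iteratively via a_{v+i} = u_i mod 13, u_{i+1} = (u_i − a_{v+i})/13:
  u_0 = 11/5;  a_1 = 10;  u_1 = (u_0 − 10)/13 = -3/5
  u_1 = -3/5;  a_2 = 2;  u_2 = (u_1 − 2)/13 = -1/5
Digits: (0, 10, 2).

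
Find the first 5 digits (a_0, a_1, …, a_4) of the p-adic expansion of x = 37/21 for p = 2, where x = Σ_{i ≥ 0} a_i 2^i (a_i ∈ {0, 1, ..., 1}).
(a_0, …, a_4) = (1, 0, 0, 0, 1)

v_2(37/21) = 0 (numerator and denominator both coprime to 2), so x ∈ ℤ_2^×. Compute digits iteratively via a_i = x_i mod 2, x_{i+1} = (x_i − a_i)/2, with x_0 = x:
  x_0 = 37/21;  a_0 = 1;  x_1 = (x_0 − 1)/2 = 8/21
  x_1 = 8/21;  a_1 = 0;  x_2 = (x_1 − 0)/2 = 4/21
  x_2 = 4/21;  a_2 = 0;  x_3 = (x_2 − 0)/2 = 2/21
  x_3 = 2/21;  a_3 = 0;  x_4 = (x_3 − 0)/2 = 1/21
  x_4 = 1/21;  a_4 = 1;  x_5 = (x_4 − 1)/2 = -10/21
Digits: (1, 0, 0, 0, 1).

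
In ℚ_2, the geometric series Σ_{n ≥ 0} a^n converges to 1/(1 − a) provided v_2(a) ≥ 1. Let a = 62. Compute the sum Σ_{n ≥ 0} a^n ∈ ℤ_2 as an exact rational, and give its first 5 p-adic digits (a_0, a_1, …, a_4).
Σ a^n = 1/(1 − a) = -1/61;  first 5 digits = (1, 1, 0, 1, 0)

v_2(a) = 1 ≥ 1, so the series converges in ℤ_2 to 1/(1 − a) = 1/(1 − 62) = -1/61. Expand this rational in ℤ_2: compute digits iteratively via d_i = x_i mod 2, x_{i+1} = (x_i − d_i)/2. The first 5 digits are (1, 1, 0, 1, 0).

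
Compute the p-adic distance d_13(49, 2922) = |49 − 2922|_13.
d_13(49, 2922) = 1/169

Step 1 — x − y = 49 − 2922 = -2873. Step 2 — v_13(-2873) = 2 (factor: -2873 = −(13^2 · 17); the sign does not affect v_p). Step 3 — |x − y|_13 = 13^{-2} = 1/169.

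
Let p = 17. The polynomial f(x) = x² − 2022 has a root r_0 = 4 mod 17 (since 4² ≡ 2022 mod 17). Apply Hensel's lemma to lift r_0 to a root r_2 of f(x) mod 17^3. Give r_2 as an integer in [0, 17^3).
r_2 = 3795 (mod 4913)

Hensel's recurrence: r_{i+1} = r_i − f(r_i)·(f′(r_i))^{-1} mod 17^{i+2}, with f′(x) = 2x. Iterate:
  r_0 = 4 (mod 17)
  r_1 = 38 (mod 289)
  r_2 = 3795 (mod 4913)
Final: r_2 = 3795, and one checks f(r_2) ≡ 0 mod 17^3.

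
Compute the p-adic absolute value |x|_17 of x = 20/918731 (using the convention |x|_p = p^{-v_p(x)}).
|20/918731|_17 = 83521

Step 1 — compute v_17(x) by factoring powers of 17 out of the numerator and denominator: v_17(20/918731) = -4. Step 2 — apply |x|_p = p^{-v_p(x)} = 17^{4} = 83521.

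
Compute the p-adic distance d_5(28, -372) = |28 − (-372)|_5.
d_5(28, -372) = 1/25

Step 1 — x − y = 28 − (-372) = 400. Step 2 — v_5(400) = 2 (factor: 400 = (5^2 · 16); the sign does not affect v_p). Step 3 — |x − y|_5 = 5^{-2} = 1/25.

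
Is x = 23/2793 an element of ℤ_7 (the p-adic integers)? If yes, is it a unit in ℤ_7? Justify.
x ∉ ℤ_7 (v_7(x) = -2 < 0)

ℤ_7 = {x ∈ ℚ_7 : v_7(x) ≥ 0} and ℤ_7^× = {x ∈ ℤ_7 : v_7(x) = 0}. Here v_7(23/2793) = v_7(num) − v_7(den) = -2; compare against these criteria.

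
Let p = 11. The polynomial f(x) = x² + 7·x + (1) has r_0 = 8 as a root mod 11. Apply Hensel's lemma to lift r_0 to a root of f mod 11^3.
r_2 = 1218 (mod 1331)

Hensel: r_{i+1} = r_i − f(r_i)·(f′(r_i))^{-1} mod 11^{i+2}, f′(x) = 2x + 7. Iterate:
  r_0 = 8 (mod 11)
  r_1 = 8 (mod 121)
  r_2 = 1218 (mod 1331)
Final: r = 1218 satisfies f(r) ≡ 0 mod 11^3.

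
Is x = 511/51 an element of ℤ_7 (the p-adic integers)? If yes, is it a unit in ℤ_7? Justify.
x ∈ ℤ_7 but not a unit; v_7(x) = 1 > 0

ℤ_7 = {x ∈ ℚ_7 : v_7(x) ≥ 0} and ℤ_7^× = {x ∈ ℤ_7 : v_7(x) = 0}. Here v_7(511/51) = v_7(num) − v_7(den) = 1; compare against these criteria.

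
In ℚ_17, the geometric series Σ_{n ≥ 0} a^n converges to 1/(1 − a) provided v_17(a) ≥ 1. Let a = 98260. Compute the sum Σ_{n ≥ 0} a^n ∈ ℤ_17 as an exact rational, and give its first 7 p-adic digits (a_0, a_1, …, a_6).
Σ a^n = 1/(1 − a) = -1/98259;  first 7 digits = (1, 0, 0, 3, 1, 0, 9)

v_17(a) = 3 ≥ 1, so the series converges in ℤ_17 to 1/(1 − a) = 1/(1 − 98260) = -1/98259. Expand this rational in ℤ_17: compute digits iteratively via d_i = x_i mod 17, x_{i+1} = (x_i − d_i)/17. The first 7 digits are (1, 0, 0, 3, 1, 0, 9).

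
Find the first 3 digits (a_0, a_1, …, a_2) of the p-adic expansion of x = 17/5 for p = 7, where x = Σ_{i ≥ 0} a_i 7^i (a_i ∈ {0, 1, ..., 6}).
(a_0, …, a_2) = (2, 3, 1)

v_7(17/5) = 0 (numerator and denominator both coprime to 7), so x ∈ ℤ_7^×. Compute digits iteratively via a_i = x_i mod 7, x_{i+1} = (x_i − a_i)/7, with x_0 = x:
  x_0 = 17/5;  a_0 = 2;  x_1 = (x_0 − 2)/7 = 1/5
  x_1 = 1/5;  a_1 = 3;  x_2 = (x_1 − 3)/7 = -2/5
  x_2 = -2/5;  a_2 = 1;  x_3 = (x_2 − 1)/7 = -1/5
Digits: (2, 3, 1).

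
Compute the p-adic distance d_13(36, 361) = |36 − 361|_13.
d_13(36, 361) = 1/13

Step 1 — x − y = 36 − 361 = -325. Step 2 — v_13(-325) = 1 (factor: -325 = −(13^1 · 25); the sign does not affect v_p). Step 3 — |x − y|_13 = 13^{-1} = 1/13.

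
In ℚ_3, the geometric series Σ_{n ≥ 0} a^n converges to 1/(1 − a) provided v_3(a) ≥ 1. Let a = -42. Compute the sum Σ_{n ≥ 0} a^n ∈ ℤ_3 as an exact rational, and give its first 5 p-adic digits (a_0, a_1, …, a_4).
Σ a^n = 1/(1 − a) = 1/43;  first 5 digits = (1, 1, 2, 1, 1)

v_3(a) = 1 ≥ 1, so the series converges in ℤ_3 to 1/(1 − a) = 1/(1 − (-42)) = 1/43. Expand this rational in ℤ_3: compute digits iteratively via d_i = x_i mod 3, x_{i+1} = (x_i − d_i)/3. The first 5 digits are (1, 1, 2, 1, 1).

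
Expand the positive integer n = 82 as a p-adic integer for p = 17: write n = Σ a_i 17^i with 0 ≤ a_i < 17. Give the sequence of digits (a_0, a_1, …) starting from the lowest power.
(a_0, a_1, …) = (14, 4)

Repeated division by 17 gives the digits low-to-high: 82 = 14 + 4·17^1. Digit sequence: (14, 4).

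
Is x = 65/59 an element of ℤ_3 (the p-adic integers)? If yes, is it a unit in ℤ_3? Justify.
x ∈ ℤ_3^× (unit); v_3(x) = 0

ℤ_3 = {x ∈ ℚ_3 : v_3(x) ≥ 0} and ℤ_3^× = {x ∈ ℤ_3 : v_3(x) = 0}. Here v_3(65/59) = v_3(num) − v_3(den) = 0; compare against these criteria.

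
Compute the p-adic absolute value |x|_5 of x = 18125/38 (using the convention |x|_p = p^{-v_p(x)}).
|18125/38|_5 = 1/625

Step 1 — compute v_5(x) by factoring powers of 5 out of the numerator and denominator: v_5(18125/38) = 4. Step 2 — apply |x|_p = p^{-v_p(x)} = 5^{-4} = 1/625.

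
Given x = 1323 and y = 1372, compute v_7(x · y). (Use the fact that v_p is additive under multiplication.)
v_7(1815156) = 5

v_p(x) = 2 (factor: 1323 = 7^2 · 27); v_p(y) = 3 (factor: 1372 = 7^3 · 4). Additivity: v_p(xy) = v_p(x) + v_p(y) = 2 + 3 = 5. (Direct check: xy = 1815156 = 7^5 · (108).)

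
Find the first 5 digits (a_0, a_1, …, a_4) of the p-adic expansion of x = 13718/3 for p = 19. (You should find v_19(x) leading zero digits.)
(a_0, …, a_4) = (0, 0, 0, 7, 6)

v_19(13718/3) = 3, so a_0 = ... = a_2 = 0. Factor out: x = 19^3 · u with u = 2/3 a unit in ℤ_19. Expand u iteratively via a_{v+i} = u_i mod 19, u_{i+1} = (u_i − a_{v+i})/19:
  u_0 = 2/3;  a_3 = 7;  u_1 = (u_0 − 7)/19 = -1/3
  u_1 = -1/3;  a_4 = 6;  u_2 = (u_1 − 6)/19 = -1/3
Digits: (0, 0, 0, 7, 6).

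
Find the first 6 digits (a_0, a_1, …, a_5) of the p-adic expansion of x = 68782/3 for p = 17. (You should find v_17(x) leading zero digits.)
(a_0, …, a_5) = (0, 0, 0, 16, 5, 11)

v_17(68782/3) = 3, so a_0 = ... = a_2 = 0. Factor out: x = 17^3 · u with u = 14/3 a unit in ℤ_17. Expand u iteratively via a_{v+i} = u_i mod 17, u_{i+1} = (u_i − a_{v+i})/17:
  u_0 = 14/3;  a_3 = 16;  u_1 = (u_0 − 16)/17 = -2/3
  u_1 = -2/3;  a_4 = 5;  u_2 = (u_1 − 5)/17 = -1/3
  u_2 = -1/3;  a_5 = 11;  u_3 = (u_2 − 11)/17 = -2/3
Digits: (0, 0, 0, 16, 5, 11).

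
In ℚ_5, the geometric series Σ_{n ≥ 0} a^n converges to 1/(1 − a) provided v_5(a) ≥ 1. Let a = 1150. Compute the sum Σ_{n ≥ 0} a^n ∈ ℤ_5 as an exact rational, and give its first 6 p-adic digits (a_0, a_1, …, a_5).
Σ a^n = 1/(1 − a) = -1/1149;  first 6 digits = (1, 0, 1, 4, 2, 3)

v_5(a) = 2 ≥ 1, so the series converges in ℤ_5 to 1/(1 − a) = 1/(1 − 1150) = -1/1149. Expand this rational in ℤ_5: compute digits iteratively via d_i = x_i mod 5, x_{i+1} = (x_i − d_i)/5. The first 6 digits are (1, 0, 1, 4, 2, 3).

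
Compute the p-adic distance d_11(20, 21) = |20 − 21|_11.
d_11(20, 21) = 1

Step 1 — x − y = 20 − 21 = -1. Step 2 — v_11(-1) = 0 (factor: -1 = −(11^0 · 1); the sign does not affect v_p). Step 3 — |x − y|_11 = 11^{0} = 1.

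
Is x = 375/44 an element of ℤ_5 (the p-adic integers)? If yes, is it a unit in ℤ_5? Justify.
x ∈ ℤ_5 but not a unit; v_5(x) = 3 > 0

ℤ_5 = {x ∈ ℚ_5 : v_5(x) ≥ 0} and ℤ_5^× = {x ∈ ℤ_5 : v_5(x) = 0}. Here v_5(375/44) = v_5(num) − v_5(den) = 3; compare against these criteria.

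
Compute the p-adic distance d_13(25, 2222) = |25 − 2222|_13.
d_13(25, 2222) = 1/2197

Step 1 — x − y = 25 − 2222 = -2197. Step 2 — v_13(-2197) = 3 (factor: -2197 = −(13^3 · 1); the sign does not affect v_p). Step 3 — |x − y|_13 = 13^{-3} = 1/2197.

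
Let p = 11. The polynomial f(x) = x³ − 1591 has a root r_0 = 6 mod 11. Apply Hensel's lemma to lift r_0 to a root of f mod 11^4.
r_3 = 468 (mod 14641)

Hensel: r_{i+1} = r_i − f(r_i)/f′(r_i) mod 11^{i+2}, where f′(x) = 3x². Iterate:
  r_0 = 6 (mod 11)
  r_1 = 105 (mod 121)
  r_2 = 468 (mod 1331)
  r_3 = 468 (mod 14641)
Final: r = 468 with f(r) ≡ 0 mod 11^4.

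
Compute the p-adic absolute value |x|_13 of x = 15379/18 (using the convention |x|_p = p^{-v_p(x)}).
|15379/18|_13 = 1/2197

Step 1 — compute v_13(x) by factoring powers of 13 out of the numerator and denominator: v_13(15379/18) = 3. Step 2 — apply |x|_p = p^{-v_p(x)} = 13^{-3} = 1/2197.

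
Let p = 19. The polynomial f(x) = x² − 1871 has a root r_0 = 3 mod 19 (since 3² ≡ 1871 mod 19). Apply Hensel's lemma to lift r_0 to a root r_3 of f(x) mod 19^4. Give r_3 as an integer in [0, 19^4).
r_3 = 92609 (mod 130321)

Hensel's recurrence: r_{i+1} = r_i − f(r_i)·(f′(r_i))^{-1} mod 19^{i+2}, with f′(x) = 2x. Iterate:
  r_0 = 3 (mod 19)
  r_1 = 193 (mod 361)
  r_2 = 3442 (mod 6859)
  r_3 = 92609 (mod 130321)
Final: r_3 = 92609, and one checks f(r_3) ≡ 0 mod 19^4.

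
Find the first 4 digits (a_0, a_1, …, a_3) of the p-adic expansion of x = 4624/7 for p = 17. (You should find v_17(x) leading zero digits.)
(a_0, …, a_3) = (0, 0, 12, 14)

v_17(4624/7) = 2, so a_0 = ... = a_1 = 0. Factor out: x = 17^2 · u with u = 16/7 a unit in ℤ_17. Expand u iteratively via a_{v+i} = u_i mod 17, u_{i+1} = (u_i − a_{v+i})/17:
  u_0 = 16/7;  a_2 = 12;  u_1 = (u_0 − 12)/17 = -4/7
  u_1 = -4/7;  a_3 = 14;  u_2 = (u_1 − 14)/17 = -6/7
Digits: (0, 0, 12, 14).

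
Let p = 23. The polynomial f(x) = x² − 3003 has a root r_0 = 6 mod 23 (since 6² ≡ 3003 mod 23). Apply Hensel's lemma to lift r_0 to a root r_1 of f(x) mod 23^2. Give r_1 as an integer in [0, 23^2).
r_1 = 121 (mod 529)

Hensel's recurrence: r_{i+1} = r_i − f(r_i)·(f′(r_i))^{-1} mod 23^{i+2}, with f′(x) = 2x. Iterate:
  r_0 = 6 (mod 23)
  r_1 = 121 (mod 529)
Final: r_1 = 121, and one checks f(r_1) ≡ 0 mod 23^2.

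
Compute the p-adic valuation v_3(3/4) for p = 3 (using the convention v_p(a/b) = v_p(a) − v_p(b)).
v_3(3/4) = 1

Factor powers of 3 from the numerator and denominator of the reduced fraction: 3 = 3^1 · 1 and 4 = 3^0 · 4. Apply v_p(a/b) = v_p(a) − v_p(b): v_3(3/4) = 1 − 0 = 1.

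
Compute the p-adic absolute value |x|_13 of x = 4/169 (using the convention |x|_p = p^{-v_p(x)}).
|4/169|_13 = 169

Step 1 — compute v_13(x) by factoring powers of 13 out of the numerator and denominator: v_13(4/169) = -2. Step 2 — apply |x|_p = p^{-v_p(x)} = 13^{2} = 169.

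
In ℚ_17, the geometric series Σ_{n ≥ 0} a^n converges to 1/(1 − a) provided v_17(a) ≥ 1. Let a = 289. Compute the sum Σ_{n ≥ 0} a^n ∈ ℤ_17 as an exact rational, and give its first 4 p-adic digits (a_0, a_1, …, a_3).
Σ a^n = 1/(1 − a) = -1/288;  first 4 digits = (1, 0, 1, 0)

v_17(a) = 2 ≥ 1, so the series converges in ℤ_17 to 1/(1 − a) = 1/(1 − 289) = -1/288. Expand this rational in ℤ_17: compute digits iteratively via d_i = x_i mod 17, x_{i+1} = (x_i − d_i)/17. The first 4 digits are (1, 0, 1, 0).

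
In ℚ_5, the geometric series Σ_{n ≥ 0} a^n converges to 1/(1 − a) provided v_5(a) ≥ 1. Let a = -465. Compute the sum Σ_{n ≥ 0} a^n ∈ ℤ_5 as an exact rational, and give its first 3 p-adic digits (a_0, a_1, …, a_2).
Σ a^n = 1/(1 − a) = 1/466;  first 3 digits = (1, 2, 0)

v_5(a) = 1 ≥ 1, so the series converges in ℤ_5 to 1/(1 − a) = 1/(1 − (-465)) = 1/466. Expand this rational in ℤ_5: compute digits iteratively via d_i = x_i mod 5, x_{i+1} = (x_i − d_i)/5. The first 3 digits are (1, 2, 0).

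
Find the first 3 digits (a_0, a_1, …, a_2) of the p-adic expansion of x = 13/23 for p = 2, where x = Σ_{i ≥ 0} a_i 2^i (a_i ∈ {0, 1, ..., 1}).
(a_0, …, a_2) = (1, 1, 0)

v_2(13/23) = 0 (numerator and denominator both coprime to 2), so x ∈ ℤ_2^×. Compute digits iteratively via a_i = x_i mod 2, x_{i+1} = (x_i − a_i)/2, with x_0 = x:
  x_0 = 13/23;  a_0 = 1;  x_1 = (x_0 − 1)/2 = -5/23
  x_1 = -5/23;  a_1 = 1;  x_2 = (x_1 − 1)/2 = -14/23
  x_2 = -14/23;  a_2 = 0;  x_3 = (x_2 − 0)/2 = -7/23
Digits: (1, 1, 0).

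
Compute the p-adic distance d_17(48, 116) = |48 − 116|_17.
d_17(48, 116) = 1/17

Step 1 — x − y = 48 − 116 = -68. Step 2 — v_17(-68) = 1 (factor: -68 = −(17^1 · 4); the sign does not affect v_p). Step 3 — |x − y|_17 = 17^{-1} = 1/17.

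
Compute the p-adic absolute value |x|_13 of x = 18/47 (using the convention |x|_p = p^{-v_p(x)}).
|18/47|_13 = 1

Step 1 — compute v_13(x) by factoring powers of 13 out of the numerator and denominator: v_13(18/47) = 0. Step 2 — apply |x|_p = p^{-v_p(x)} = 13^{0} = 1.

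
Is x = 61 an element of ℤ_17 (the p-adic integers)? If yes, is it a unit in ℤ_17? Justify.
x ∈ ℤ_17^× (unit); v_17(x) = 0

ℤ_17 = {x ∈ ℚ_17 : v_17(x) ≥ 0} and ℤ_17^× = {x ∈ ℤ_17 : v_17(x) = 0}. Here v_17(61) = v_17(num) − v_17(den) = 0; compare against these criteria.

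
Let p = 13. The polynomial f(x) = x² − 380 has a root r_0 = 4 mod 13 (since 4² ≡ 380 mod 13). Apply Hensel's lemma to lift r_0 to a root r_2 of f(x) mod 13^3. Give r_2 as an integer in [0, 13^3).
r_2 = 134 (mod 2197)

Hensel's recurrence: r_{i+1} = r_i − f(r_i)·(f′(r_i))^{-1} mod 13^{i+2}, with f′(x) = 2x. Iterate:
  r_0 = 4 (mod 13)
  r_1 = 134 (mod 169)
  r_2 = 134 (mod 2197)
Final: r_2 = 134, and one checks f(r_2) ≡ 0 mod 13^3.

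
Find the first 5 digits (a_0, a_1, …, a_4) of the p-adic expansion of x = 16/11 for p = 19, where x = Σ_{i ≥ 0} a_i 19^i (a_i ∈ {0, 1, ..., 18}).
(a_0, …, a_4) = (17, 13, 1, 12, 8)

v_19(16/11) = 0 (numerator and denominator both coprime to 19), so x ∈ ℤ_19^×. Compute digits iteratively via a_i = x_i mod 19, x_{i+1} = (x_i − a_i)/19, with x_0 = x:
  x_0 = 16/11;  a_0 = 17;  x_1 = (x_0 − 17)/19 = -9/11
  x_1 = -9/11;  a_1 = 13;  x_2 = (x_1 − 13)/19 = -8/11
  x_2 = -8/11;  a_2 = 1;  x_3 = (x_2 − 1)/19 = -1/11
  x_3 = -1/11;  a_3 = 12;  x_4 = (x_3 − 12)/19 = -7/11
  x_4 = -7/11;  a_4 = 8;  x_5 = (x_4 − 8)/19 = -5/11
Digits: (17, 13, 1, 12, 8).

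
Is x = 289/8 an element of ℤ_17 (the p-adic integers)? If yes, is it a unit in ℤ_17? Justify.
x ∈ ℤ_17 but not a unit; v_17(x) = 2 > 0

ℤ_17 = {x ∈ ℚ_17 : v_17(x) ≥ 0} and ℤ_17^× = {x ∈ ℤ_17 : v_17(x) = 0}. Here v_17(289/8) = v_17(num) − v_17(den) = 2; compare against these criteria.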